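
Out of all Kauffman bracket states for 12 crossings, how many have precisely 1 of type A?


We choose which 1 of 12 crossings get A-smoothings.
C(12, 1) = 12! / (1! * 11!)
= 12

12


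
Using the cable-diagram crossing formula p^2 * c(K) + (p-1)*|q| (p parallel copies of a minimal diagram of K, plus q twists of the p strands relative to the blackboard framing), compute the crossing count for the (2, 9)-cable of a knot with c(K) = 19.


Step 1: Each of the c(K) crossings of the companion diagram becomes p*p = p^2 crossings among the p parallel strands, and each of the |q| twists s_1 s_2 ... s_(p-1) adds (p-1) crossings.
  Crossings = p^2 * c(K) + (p-1)*|q|
Step 2: = 2^2 * 19 + (2-1)*9
Step 3: = 4*19 + 1*9
Step 4: = 76 + 9 = 85

85


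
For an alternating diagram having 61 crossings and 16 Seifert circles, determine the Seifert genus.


For alternating knots, g = (c - s + 1)/2.
= (61 - 16 + 1)/2
= 46/2 = 23

23


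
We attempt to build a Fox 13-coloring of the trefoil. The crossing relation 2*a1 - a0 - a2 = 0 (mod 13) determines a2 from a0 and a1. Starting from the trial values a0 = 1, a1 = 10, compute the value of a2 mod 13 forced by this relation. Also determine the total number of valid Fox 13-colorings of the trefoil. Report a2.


Step 1: Apply the given crossing relation 2*a1 - a0 - a2 = 0 (mod 13).
  a2 = 2*a1 - a0 mod 13
  a2 = 2*10 - 1 mod 13
  a2 = 20 - 1 mod 13
  a2 = 19 mod 13 = 6
Step 2: The trefoil has determinant 3.
  Number of Fox p-colorings (p prime) is p^2 if p = 3, else p.
  Since 13 does not divide 3, only trivial (constant) colorings exist.
  (So the trial a0 = 1, a1 = 10 with a0 != a1 does NOT extend to a valid coloring of the whole trefoil: the other two crossing relations require 3*(a1 - a0) = 0 (mod 13), which fails.)
  Total colorings = 13
Step 3: a2 = 6, total Fox 13-colorings = 13

6


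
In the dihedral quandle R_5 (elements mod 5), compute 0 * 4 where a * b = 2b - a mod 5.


0 * 4 = 2*4 - 0 mod 5
= 8 - 0 mod 5
= 8 mod 5 = 3

3


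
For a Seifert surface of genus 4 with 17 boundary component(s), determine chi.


chi = 2 - 2g - b
= 2 - 2*4 - 17
= 2 - 8 - 17 = -23

-23


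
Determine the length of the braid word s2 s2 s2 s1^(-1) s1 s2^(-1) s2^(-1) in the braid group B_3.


The word length counts the number of generators (including inverses).
Listing each generator: s2, s2, s2, s1^(-1), s1, s2^(-1), s2^(-1)
There are 7 generators in this braid word.

7


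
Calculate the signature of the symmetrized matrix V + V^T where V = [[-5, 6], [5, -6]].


Step 1: V + V^T = [[-10, 11], [11, -12]]
Step 2: trace = -22, det = -1
Step 3: Discriminant = (-22)^2 - 4*(-1) = 488
Step 4: Eigenvalues: 0.045361, -22.0454
Step 5: Signature = (# positive eigenvalues) - (# negative eigenvalues) = 0

0


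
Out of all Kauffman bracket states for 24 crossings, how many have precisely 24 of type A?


We choose which 24 of 24 crossings get A-smoothings.
C(24, 24) = 24! / (24! * 0!)
= 1

1


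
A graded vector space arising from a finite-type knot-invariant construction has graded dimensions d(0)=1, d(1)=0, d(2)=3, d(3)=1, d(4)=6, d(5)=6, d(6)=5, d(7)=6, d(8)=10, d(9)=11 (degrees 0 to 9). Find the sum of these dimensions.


Total dimension = d(0) + d(1) + ... + d(9)
= 1 + 0 + 3 + 1 + 6 + 6 + 5 + 6 + 10 + 11
= 49

49


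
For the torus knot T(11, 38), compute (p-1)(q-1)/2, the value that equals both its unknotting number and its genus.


For a torus knot T(p,q), both the unknotting number and genus equal (p-1)(q-1)/2.
= (11-1)(38-1)/2
= 10*37/2
= 370/2 = 185

185


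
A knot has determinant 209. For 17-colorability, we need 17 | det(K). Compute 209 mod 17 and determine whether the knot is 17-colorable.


Step 1: A knot is p-colorable if and only if p divides its determinant.
Step 2: Compute 209 mod 17.
209 = 12 * 17 + 5
Step 3: 209 mod 17 = 5
Step 4: The knot is 17-colorable: no

5


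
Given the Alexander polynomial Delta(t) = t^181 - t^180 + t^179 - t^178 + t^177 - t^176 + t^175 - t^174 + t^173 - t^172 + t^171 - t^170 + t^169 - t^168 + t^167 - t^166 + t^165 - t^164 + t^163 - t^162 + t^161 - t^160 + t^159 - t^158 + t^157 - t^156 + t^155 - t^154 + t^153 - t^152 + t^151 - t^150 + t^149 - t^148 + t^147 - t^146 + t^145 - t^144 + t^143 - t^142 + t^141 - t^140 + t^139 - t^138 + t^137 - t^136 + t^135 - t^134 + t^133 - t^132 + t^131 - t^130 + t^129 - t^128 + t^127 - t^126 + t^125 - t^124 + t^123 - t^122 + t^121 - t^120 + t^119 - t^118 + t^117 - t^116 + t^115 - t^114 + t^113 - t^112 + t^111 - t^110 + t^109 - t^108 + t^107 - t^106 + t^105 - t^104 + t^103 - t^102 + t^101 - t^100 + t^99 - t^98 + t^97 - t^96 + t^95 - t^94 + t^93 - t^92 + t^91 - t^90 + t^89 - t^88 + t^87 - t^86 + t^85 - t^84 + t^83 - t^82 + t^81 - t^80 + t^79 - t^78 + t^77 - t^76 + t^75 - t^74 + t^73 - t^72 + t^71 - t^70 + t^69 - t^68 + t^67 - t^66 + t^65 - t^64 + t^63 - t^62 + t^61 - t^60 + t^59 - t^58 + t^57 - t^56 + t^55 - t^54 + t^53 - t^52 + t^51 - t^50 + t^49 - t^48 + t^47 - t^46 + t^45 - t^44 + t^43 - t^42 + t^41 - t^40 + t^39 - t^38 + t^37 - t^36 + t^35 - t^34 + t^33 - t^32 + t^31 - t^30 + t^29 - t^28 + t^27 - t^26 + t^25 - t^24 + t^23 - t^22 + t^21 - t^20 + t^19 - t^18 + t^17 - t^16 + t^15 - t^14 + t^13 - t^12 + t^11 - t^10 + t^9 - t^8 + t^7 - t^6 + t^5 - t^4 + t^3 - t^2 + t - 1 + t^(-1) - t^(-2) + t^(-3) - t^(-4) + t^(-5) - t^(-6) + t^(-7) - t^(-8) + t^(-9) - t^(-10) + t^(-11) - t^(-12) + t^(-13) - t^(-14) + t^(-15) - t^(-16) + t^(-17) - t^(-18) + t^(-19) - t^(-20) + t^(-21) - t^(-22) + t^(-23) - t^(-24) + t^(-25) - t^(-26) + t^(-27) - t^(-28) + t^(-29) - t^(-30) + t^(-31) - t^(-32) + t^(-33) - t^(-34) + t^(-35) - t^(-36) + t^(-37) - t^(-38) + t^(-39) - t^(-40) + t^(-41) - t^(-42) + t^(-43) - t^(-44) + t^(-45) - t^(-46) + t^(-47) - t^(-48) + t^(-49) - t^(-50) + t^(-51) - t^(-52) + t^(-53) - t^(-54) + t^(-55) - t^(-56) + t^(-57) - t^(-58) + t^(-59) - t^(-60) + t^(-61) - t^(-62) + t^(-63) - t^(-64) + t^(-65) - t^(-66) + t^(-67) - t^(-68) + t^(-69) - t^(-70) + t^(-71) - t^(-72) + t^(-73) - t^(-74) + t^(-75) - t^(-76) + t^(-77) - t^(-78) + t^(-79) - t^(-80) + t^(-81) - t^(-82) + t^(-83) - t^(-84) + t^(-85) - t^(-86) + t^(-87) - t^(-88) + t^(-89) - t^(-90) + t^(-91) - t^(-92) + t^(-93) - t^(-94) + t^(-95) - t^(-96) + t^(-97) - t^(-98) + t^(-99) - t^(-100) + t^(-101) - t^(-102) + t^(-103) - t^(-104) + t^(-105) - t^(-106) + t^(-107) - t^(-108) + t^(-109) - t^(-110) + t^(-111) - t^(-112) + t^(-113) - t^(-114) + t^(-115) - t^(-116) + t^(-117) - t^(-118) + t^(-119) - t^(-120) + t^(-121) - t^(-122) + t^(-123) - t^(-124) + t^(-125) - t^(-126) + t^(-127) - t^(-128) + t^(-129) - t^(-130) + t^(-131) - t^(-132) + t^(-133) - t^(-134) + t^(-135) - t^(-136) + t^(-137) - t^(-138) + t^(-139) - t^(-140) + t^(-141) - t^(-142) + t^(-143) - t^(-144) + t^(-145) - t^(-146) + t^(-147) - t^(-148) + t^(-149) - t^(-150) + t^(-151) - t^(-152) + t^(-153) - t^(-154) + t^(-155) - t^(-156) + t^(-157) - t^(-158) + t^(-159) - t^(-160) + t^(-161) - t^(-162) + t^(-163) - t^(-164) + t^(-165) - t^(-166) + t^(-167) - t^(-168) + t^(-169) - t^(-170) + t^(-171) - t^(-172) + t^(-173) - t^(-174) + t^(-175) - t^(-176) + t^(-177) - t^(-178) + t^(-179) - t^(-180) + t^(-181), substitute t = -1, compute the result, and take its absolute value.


Step 1: The polynomial has 363 terms with alternating signs, exponents from 181 down to -181.
Step 2: Substitute t = -1. The i-th term has coefficient (-1)^i and exponent (m-i),
  so its value is (-1)^i * (-1)^(m-i) = (-1)^m = -1 for every i.
Step 3: All 363 terms equal -1, so Delta(-1) = 363 * (-1) = -363
Step 4: |Delta(-1)| = 363

363


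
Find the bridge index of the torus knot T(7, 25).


The bridge number of T(p,q) is min(p,q).
min(7, 25) = 7

7


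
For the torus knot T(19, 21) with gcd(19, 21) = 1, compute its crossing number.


For a torus knot T(p, q) with gcd(p,q)=1,
the crossing number is min(p*(q-1), q*(p-1)).
p*(q-1) = 19*20 = 380
q*(p-1) = 21*18 = 378
min(380, 378) = 378

378


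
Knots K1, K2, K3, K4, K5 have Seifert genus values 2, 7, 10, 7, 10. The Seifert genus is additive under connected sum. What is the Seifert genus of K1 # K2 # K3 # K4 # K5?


The Seifert genus is additive under connected sum.
Seifert genus(K1 # K2 # K3 # K4 # K5) = (2) + (7) + (10) + (7) + (10)
= 36

36


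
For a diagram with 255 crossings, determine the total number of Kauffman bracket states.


Each crossing contributes 2 choices (A-smoothing or B-smoothing).
Total states = 2^255 = 57896044618658097711785492504343953926634992332820282019728792003956564819968

57896044618658097711785492504343953926634992332820282019728792003956564819968


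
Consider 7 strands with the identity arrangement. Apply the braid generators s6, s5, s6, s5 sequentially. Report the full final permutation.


Starting with identity [1, 2, 3, 4, 5, 6, 7].
Apply generators in sequence:
  After s6: [1, 2, 3, 4, 5, 7, 6]
  After s5: [1, 2, 3, 4, 7, 5, 6]
  After s6: [1, 2, 3, 4, 7, 6, 5]
  After s5: [1, 2, 3, 4, 6, 7, 5]
Final permutation: [1, 2, 3, 4, 6, 7, 5]

[1, 2, 3, 4, 6, 7, 5]


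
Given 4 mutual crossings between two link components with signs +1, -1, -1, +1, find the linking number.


Step 1: Count positive crossings: 2
Step 2: Count negative crossings: 2
Step 3: Sum of signs = 2 - 2 = 0
Step 4: Linking number = sum/2 = 0/2 = 0

0


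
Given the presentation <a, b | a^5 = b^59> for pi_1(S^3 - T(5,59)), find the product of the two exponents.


The relation is a^5 = b^59.
Product of exponents = 5 * 59
= 295

295


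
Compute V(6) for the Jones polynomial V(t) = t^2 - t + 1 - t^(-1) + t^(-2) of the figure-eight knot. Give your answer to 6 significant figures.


Substituting t = 6 into V(t) = t^2 - t + 1 - t^(-1) + t^(-2):
  (+)t^(2) = 36
  (-)t^(1) = -6
  (+)t^(0) = 1
  (-)t^(-1) = -0.166667
  (+)t^(-2) = 0.0277778
Sum = (36) + (-6) + (1) + (-0.166667) + (0.0277778)
= 30.86111111
Rounded to 6 significant figures: 30.8611

30.8611


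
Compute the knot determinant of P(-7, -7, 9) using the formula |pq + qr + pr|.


Step 1: Compute pq + qr + pr.
pq = (-7)*(-7) = 49
qr = (-7)*9 = -63
pr = (-7)*9 = -63
pq + qr + pr = 49 + (-63) + (-63) = -77
Step 2: Take absolute value.
det(P(-7,-7,9)) = |-77| = 77

77


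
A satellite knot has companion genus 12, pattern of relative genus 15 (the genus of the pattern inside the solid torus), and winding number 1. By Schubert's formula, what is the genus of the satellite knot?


Schubert: g(satellite) = g_rel(pattern) + |winding| * g(companion),
where g_rel(pattern) is the genus of the pattern relative to the solid torus.
= 15 + 1 * 12
= 15 + 12 = 27

27


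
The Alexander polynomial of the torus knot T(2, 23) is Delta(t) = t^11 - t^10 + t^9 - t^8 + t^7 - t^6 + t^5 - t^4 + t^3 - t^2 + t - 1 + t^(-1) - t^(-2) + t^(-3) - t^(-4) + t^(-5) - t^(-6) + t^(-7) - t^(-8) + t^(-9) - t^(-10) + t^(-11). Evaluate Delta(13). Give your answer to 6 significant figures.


Substituting t = 13 into Delta(t) = t^11 - t^10 + t^9 - t^8 + t^7 - t^6 + t^5 - t^4 + t^3 - t^2 + t - 1 + t^(-1) - t^(-2) + t^(-3) - t^(-4) + t^(-5) - t^(-6) + t^(-7) - t^(-8) + t^(-9) - t^(-10) + t^(-11):
Term values: (1792160394037) + (-137858491849) + (10604499373) + (-815730721) + (62748517) + (-4826809) + (371293) + (-28561) + (2197) + (-169) + (13) + (-1) + (0.0769231) + (-0.00591716) + (0.000455166) + (-3.50128e-05) + (2.69329e-06) + (-2.07176e-07) + (1.59366e-08) + (-1.22589e-09) + (9.42996e-11) + (-7.25382e-12) + (5.57986e-13)
Sum = 1.664148937e+12
Rounded to 6 significant figures: 1.66415e+12

1.66415e+12


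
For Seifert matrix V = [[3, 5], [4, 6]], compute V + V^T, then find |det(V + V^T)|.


Step 1: Form V + V^T where V = [[3, 5], [4, 6]]
  V^T = [[3, 4], [5, 6]]
  V + V^T = [[6, 9], [9, 12]]
Step 2: det(V + V^T) = 6*12 - 9*9
  = 72 - 81 = -9
Step 3: Knot determinant = |det(V + V^T)| = |-9| = 9

9


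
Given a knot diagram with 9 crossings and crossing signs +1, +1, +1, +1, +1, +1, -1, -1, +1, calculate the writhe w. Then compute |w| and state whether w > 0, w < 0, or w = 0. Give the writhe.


Step 1: Count positive crossings (+1).
Positive crossings: 7
Step 2: Count negative crossings (-1).
Negative crossings: 2
Step 3: Writhe = (positive) - (negative)
w = 7 - 2 = 5
Step 4: |w| = 5, and w is positive

5


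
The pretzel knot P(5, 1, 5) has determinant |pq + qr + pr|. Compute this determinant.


Step 1: Compute pq + qr + pr.
pq = 5*1 = 5
qr = 1*5 = 5
pr = 5*5 = 25
pq + qr + pr = 5 + 5 + 25 = 35
Step 2: Take absolute value.
det(P(5,1,5)) = |35| = 35

35


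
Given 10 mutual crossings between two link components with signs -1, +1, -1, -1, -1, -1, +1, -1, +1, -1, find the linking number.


Step 1: Count positive crossings: 3
Step 2: Count negative crossings: 7
Step 3: Sum of signs = 3 - 7 = -4
Step 4: Linking number = sum/2 = -4/2 = -2

-2


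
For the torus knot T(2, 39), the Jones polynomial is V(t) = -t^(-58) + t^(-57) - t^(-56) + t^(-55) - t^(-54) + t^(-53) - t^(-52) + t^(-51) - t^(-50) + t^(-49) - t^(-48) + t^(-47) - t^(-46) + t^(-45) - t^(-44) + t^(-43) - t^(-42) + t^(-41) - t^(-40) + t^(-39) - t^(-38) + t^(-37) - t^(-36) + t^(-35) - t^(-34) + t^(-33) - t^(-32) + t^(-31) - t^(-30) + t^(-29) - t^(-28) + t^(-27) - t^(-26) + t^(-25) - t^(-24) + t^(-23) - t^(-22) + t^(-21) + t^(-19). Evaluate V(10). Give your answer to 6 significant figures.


Substituting t = 10 into V(t) = -t^(-58) + t^(-57) - t^(-56) + t^(-55) - t^(-54) + t^(-53) - t^(-52) + t^(-51) - t^(-50) + t^(-49) - t^(-48) + t^(-47) - t^(-46) + t^(-45) - t^(-44) + t^(-43) - t^(-42) + t^(-41) - t^(-40) + t^(-39) - t^(-38) + t^(-37) - t^(-36) + t^(-35) - t^(-34) + t^(-33) - t^(-32) + t^(-31) - t^(-30) + t^(-29) - t^(-28) + t^(-27) - t^(-26) + t^(-25) - t^(-24) + t^(-23) - t^(-22) + t^(-21) + t^(-19):
  (-)t^(-58) = -1e-58
  (+)t^(-57) = 1e-57
  (-)t^(-56) = -1e-56
  (+)t^(-55) = 1e-55
  (-)t^(-54) = -1e-54
  (+)t^(-53) = 1e-53
  (-)t^(-52) = -1e-52
  (+)t^(-51) = 1e-51
  (-)t^(-50) = -1e-50
  (+)t^(-49) = 1e-49
  (-)t^(-48) = -1e-48
  (+)t^(-47) = 1e-47
  (-)t^(-46) = -1e-46
  (+)t^(-45) = 1e-45
  (-)t^(-44) = -1e-44
  (+)t^(-43) = 1e-43
  (-)t^(-42) = -1e-42
  (+)t^(-41) = 1e-41
  (-)t^(-40) = -1e-40
  (+)t^(-39) = 1e-39
  (-)t^(-38) = -1e-38
  (+)t^(-37) = 1e-37
  (-)t^(-36) = -1e-36
  (+)t^(-35) = 1e-35
  (-)t^(-34) = -1e-34
  (+)t^(-33) = 1e-33
  (-)t^(-32) = -1e-32
  (+)t^(-31) = 1e-31
  (-)t^(-30) = -1e-30
  (+)t^(-29) = 1e-29
  (-)t^(-28) = -1e-28
  (+)t^(-27) = 1e-27
  (-)t^(-26) = -1e-26
  (+)t^(-25) = 1e-25
  (-)t^(-24) = -1e-24
  (+)t^(-23) = 1e-23
  (-)t^(-22) = -1e-22
  (+)t^(-21) = 1e-21
  (+)t^(-19) = 1e-19
Sum = (-1e-58) + (1e-57) + (-1e-56) + (1e-55) + (-1e-54) + (1e-53) + (-1e-52) + (1e-51) + (-1e-50) + (1e-49) + (-1e-48) + (1e-47) + (-1e-46) + (1e-45) + (-1e-44) + (1e-43) + (-1e-42) + (1e-41) + (-1e-40) + (1e-39) + (-1e-38) + (1e-37) + (-1e-36) + (1e-35) + (-1e-34) + (1e-33) + (-1e-32) + (1e-31) + (-1e-30) + (1e-29) + (-1e-28) + (1e-27) + (-1e-26) + (1e-25) + (-1e-24) + (1e-23) + (-1e-22) + (1e-21) + (1e-19)
= 1.009090909e-19
Rounded to 6 significant figures: 1.00909e-19

1.00909e-19


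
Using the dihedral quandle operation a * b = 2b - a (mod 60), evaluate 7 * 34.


7 * 34 = 2*34 - 7 mod 60
= 68 - 7 mod 60
= 61 mod 60 = 1

1


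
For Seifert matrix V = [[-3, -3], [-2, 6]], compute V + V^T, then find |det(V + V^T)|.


Step 1: Form V + V^T where V = [[-3, -3], [-2, 6]]
  V^T = [[-3, -2], [-3, 6]]
  V + V^T = [[-6, -5], [-5, 12]]
Step 2: det(V + V^T) = (-6)*12 - (-5)*(-5)
  = -72 - 25 = -97
Step 3: Knot determinant = |det(V + V^T)| = |-97| = 97

97


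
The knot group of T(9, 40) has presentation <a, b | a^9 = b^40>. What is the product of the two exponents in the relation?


The relation is a^9 = b^40.
Product of exponents = 9 * 40
= 360

360


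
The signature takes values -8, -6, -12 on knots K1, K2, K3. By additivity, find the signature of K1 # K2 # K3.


The signature is additive under connected sum.
signature(K1 # K2 # K3) = (-8) + (-6) + (-12)
= -26

-26


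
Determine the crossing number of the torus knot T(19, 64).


For a torus knot T(p, q) with gcd(p,q)=1,
the crossing number is min(p*(q-1), q*(p-1)).
p*(q-1) = 19*63 = 1197
q*(p-1) = 64*18 = 1152
min(1197, 1152) = 1152

1152


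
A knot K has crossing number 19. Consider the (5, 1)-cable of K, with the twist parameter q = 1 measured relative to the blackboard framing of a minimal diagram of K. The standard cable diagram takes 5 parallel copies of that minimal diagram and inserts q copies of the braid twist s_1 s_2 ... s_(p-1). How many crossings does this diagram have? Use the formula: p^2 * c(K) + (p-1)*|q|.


Step 1: Each of the c(K) crossings of the companion diagram becomes p*p = p^2 crossings among the p parallel strands, and each of the |q| twists s_1 s_2 ... s_(p-1) adds (p-1) crossings.
  Crossings = p^2 * c(K) + (p-1)*|q|
Step 2: = 5^2 * 19 + (5-1)*1
Step 3: = 25*19 + 4*1
Step 4: = 475 + 4 = 479

479


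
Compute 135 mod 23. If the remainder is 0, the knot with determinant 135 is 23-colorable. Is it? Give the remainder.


Step 1: A knot is p-colorable if and only if p divides its determinant.
Step 2: Compute 135 mod 23.
135 = 5 * 23 + 20
Step 3: 135 mod 23 = 20
Step 4: The knot is 23-colorable: no

20


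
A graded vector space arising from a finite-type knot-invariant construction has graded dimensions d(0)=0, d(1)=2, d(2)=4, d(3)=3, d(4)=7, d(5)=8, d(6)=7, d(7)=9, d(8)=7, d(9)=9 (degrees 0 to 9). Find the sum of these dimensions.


Total dimension = d(0) + d(1) + ... + d(9)
= 0 + 2 + 4 + 3 + 7 + 8 + 7 + 9 + 7 + 9
= 56

56


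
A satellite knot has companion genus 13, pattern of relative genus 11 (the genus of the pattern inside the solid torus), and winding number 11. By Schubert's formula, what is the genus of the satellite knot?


Schubert: g(satellite) = g_rel(pattern) + |winding| * g(companion),
where g_rel(pattern) is the genus of the pattern relative to the solid torus.
= 11 + 11 * 13
= 11 + 143 = 154

154


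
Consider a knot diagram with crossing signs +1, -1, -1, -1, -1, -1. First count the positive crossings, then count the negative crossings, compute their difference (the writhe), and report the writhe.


Step 1: Count positive crossings (+1).
Positive crossings: 1
Step 2: Count negative crossings (-1).
Negative crossings: 5
Step 3: Writhe = (positive) - (negative)
w = 1 - 5 = -4
Step 4: |w| = 4, and w is negative

-4


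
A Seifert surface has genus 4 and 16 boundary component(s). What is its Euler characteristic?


chi = 2 - 2g - b
= 2 - 2*4 - 16
= 2 - 8 - 16 = -22

-22


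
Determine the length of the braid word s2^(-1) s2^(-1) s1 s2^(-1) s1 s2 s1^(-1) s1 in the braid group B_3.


The word length counts the number of generators (including inverses).
Listing each generator: s2^(-1), s2^(-1), s1, s2^(-1), s1, s2, s1^(-1), s1
There are 8 generators in this braid word.

8


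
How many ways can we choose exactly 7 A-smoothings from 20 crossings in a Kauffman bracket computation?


We choose which 7 of 20 crossings get A-smoothings.
C(20, 7) = 20! / (7! * 13!)
= 77520

77520


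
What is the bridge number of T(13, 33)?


The bridge number of T(p,q) is min(p,q).
min(13, 33) = 13

13


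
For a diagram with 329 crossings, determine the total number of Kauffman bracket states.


Each crossing contributes 2 choices (A-smoothing or B-smoothing).
Total states = 2^329 = 1093625362391505962186251113558810682676584715446606218212885303204976499599687961611756588511526912

1093625362391505962186251113558810682676584715446606218212885303204976499599687961611756588511526912


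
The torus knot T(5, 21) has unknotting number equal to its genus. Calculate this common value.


For a torus knot T(p,q), both the unknotting number and genus equal (p-1)(q-1)/2.
= (5-1)(21-1)/2
= 4*20/2
= 80/2 = 40

40


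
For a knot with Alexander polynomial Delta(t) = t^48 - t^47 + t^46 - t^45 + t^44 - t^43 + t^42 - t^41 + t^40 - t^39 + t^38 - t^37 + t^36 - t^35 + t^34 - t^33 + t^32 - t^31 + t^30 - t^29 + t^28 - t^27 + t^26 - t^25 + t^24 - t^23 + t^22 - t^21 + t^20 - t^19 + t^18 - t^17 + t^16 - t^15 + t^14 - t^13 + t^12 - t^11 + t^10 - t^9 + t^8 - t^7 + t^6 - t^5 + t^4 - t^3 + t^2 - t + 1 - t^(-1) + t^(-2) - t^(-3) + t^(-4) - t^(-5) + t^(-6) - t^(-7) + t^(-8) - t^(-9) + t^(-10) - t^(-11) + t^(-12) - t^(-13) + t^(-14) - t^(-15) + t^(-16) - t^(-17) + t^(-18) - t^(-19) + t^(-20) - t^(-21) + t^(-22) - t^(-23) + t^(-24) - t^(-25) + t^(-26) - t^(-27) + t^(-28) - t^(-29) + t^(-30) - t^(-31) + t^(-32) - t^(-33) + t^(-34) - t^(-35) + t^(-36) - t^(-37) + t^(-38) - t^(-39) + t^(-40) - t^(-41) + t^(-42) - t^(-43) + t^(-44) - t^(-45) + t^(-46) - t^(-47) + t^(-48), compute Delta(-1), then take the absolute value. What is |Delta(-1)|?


Step 1: The polynomial has 97 terms with alternating signs, exponents from 48 down to -48.
Step 2: Substitute t = -1. The i-th term has coefficient (-1)^i and exponent (m-i),
  so its value is (-1)^i * (-1)^(m-i) = (-1)^m = 1 for every i.
Step 3: All 97 terms equal 1, so Delta(-1) = 97 * (1) = 97
Step 4: |Delta(-1)| = 97

97


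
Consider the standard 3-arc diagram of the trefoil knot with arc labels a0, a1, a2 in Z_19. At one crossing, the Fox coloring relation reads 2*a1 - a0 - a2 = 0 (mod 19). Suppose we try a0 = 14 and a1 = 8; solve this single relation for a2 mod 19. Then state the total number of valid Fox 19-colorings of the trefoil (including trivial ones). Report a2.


Step 1: Apply the given crossing relation 2*a1 - a0 - a2 = 0 (mod 19).
  a2 = 2*a1 - a0 mod 19
  a2 = 2*8 - 14 mod 19
  a2 = 16 - 14 mod 19
  a2 = 2 mod 19 = 2
Step 2: The trefoil has determinant 3.
  Number of Fox p-colorings (p prime) is p^2 if p = 3, else p.
  Since 19 does not divide 3, only trivial (constant) colorings exist.
  (So the trial a0 = 14, a1 = 8 with a0 != a1 does NOT extend to a valid coloring of the whole trefoil: the other two crossing relations require 3*(a1 - a0) = 0 (mod 19), which fails.)
  Total colorings = 19
Step 3: a2 = 2, total Fox 19-colorings = 19

2


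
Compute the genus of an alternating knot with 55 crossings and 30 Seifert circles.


For alternating knots, g = (c - s + 1)/2.
= (55 - 30 + 1)/2
= 26/2 = 13

13


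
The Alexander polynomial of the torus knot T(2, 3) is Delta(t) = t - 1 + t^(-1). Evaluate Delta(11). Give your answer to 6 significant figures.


Substituting t = 11 into Delta(t) = t - 1 + t^(-1):
Term values: (11) + (-1) + (0.0909091)
Sum = 10.09090909
Rounded to 6 significant figures: 10.0909

10.0909


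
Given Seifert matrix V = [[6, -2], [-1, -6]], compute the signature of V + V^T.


Step 1: V + V^T = [[12, -3], [-3, -12]]
Step 2: trace = 0, det = -153
Step 3: Discriminant = 0^2 - 4*(-153) = 612
Step 4: Eigenvalues: 12.3693, -12.3693
Step 5: Signature = (# positive eigenvalues) - (# negative eigenvalues) = 0

0


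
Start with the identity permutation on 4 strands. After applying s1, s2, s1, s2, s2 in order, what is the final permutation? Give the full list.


Starting with identity [1, 2, 3, 4].
Apply generators in sequence:
  After s1: [2, 1, 3, 4]
  After s2: [2, 3, 1, 4]
  After s1: [3, 2, 1, 4]
  After s2: [3, 1, 2, 4]
  After s2: [3, 2, 1, 4]
Final permutation: [3, 2, 1, 4]

[3, 2, 1, 4]


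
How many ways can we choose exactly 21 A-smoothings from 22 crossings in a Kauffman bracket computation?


We choose which 21 of 22 crossings get A-smoothings.
C(22, 21) = 22! / (21! * 1!)
= 22

22


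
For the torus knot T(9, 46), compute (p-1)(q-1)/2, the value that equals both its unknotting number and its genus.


For a torus knot T(p,q), both the unknotting number and genus equal (p-1)(q-1)/2.
= (9-1)(46-1)/2
= 8*45/2
= 360/2 = 180

180


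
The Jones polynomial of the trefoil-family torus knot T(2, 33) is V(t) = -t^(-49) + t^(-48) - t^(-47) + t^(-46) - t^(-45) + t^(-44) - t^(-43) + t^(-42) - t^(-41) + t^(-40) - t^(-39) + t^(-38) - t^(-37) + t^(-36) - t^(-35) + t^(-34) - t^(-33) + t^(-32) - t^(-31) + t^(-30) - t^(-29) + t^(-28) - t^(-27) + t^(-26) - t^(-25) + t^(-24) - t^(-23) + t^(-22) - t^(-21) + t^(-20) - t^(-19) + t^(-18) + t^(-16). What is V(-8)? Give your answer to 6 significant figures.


Substituting t = -8 into V(t) = -t^(-49) + t^(-48) - t^(-47) + t^(-46) - t^(-45) + t^(-44) - t^(-43) + t^(-42) - t^(-41) + t^(-40) - t^(-39) + t^(-38) - t^(-37) + t^(-36) - t^(-35) + t^(-34) - t^(-33) + t^(-32) - t^(-31) + t^(-30) - t^(-29) + t^(-28) - t^(-27) + t^(-26) - t^(-25) + t^(-24) - t^(-23) + t^(-22) - t^(-21) + t^(-20) - t^(-19) + t^(-18) + t^(-16):
  (-)t^(-49) = 5.60519e-45
  (+)t^(-48) = 4.48416e-44
  (-)t^(-47) = 3.58732e-43
  (+)t^(-46) = 2.86986e-42
  (-)t^(-45) = 2.29589e-41
  (+)t^(-44) = 1.83671e-40
  (-)t^(-43) = 1.46937e-39
  (+)t^(-42) = 1.17549e-38
  (-)t^(-41) = 9.40395e-38
  (+)t^(-40) = 7.52316e-37
  (-)t^(-39) = 6.01853e-36
  (+)t^(-38) = 4.81482e-35
  (-)t^(-37) = 3.85186e-34
  (+)t^(-36) = 3.08149e-33
  (-)t^(-35) = 2.46519e-32
  (+)t^(-34) = 1.97215e-31
  (-)t^(-33) = 1.57772e-30
  (+)t^(-32) = 1.26218e-29
  (-)t^(-31) = 1.00974e-28
  (+)t^(-30) = 8.07794e-28
  (-)t^(-29) = 6.46235e-27
  (+)t^(-28) = 5.16988e-26
  (-)t^(-27) = 4.1359e-25
  (+)t^(-26) = 3.30872e-24
  (-)t^(-25) = 2.64698e-23
  (+)t^(-24) = 2.11758e-22
  (-)t^(-23) = 1.69407e-21
  (+)t^(-22) = 1.35525e-20
  (-)t^(-21) = 1.0842e-19
  (+)t^(-20) = 8.67362e-19
  (-)t^(-19) = 6.93889e-18
  (+)t^(-18) = 5.55112e-17
  (+)t^(-16) = 3.55271e-15
Sum = (5.60519e-45) + (4.48416e-44) + (3.58732e-43) + (2.86986e-42) + (2.29589e-41) + (1.83671e-40) + (1.46937e-39) + (1.17549e-38) + (9.40395e-38) + (7.52316e-37) + (6.01853e-36) + (4.81482e-35) + (3.85186e-34) + (3.08149e-33) + (2.46519e-32) + (1.97215e-31) + (1.57772e-30) + (1.26218e-29) + (1.00974e-28) + (8.07794e-28) + (6.46235e-27) + (5.16988e-26) + (4.1359e-25) + (3.30872e-24) + (2.64698e-23) + (2.11758e-22) + (1.69407e-21) + (1.35525e-20) + (1.0842e-19) + (8.67362e-19) + (6.93889e-18) + (5.55112e-17) + (3.55271e-15)
= 3.616154994e-15
Rounded to 6 significant figures: 3.61615e-15

3.61615e-15


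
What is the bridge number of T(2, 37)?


The bridge number of T(p,q) is min(p,q).
min(2, 37) = 2

2


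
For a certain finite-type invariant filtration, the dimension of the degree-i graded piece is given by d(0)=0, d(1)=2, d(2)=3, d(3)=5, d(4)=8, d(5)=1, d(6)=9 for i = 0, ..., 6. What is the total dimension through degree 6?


Total dimension = d(0) + d(1) + ... + d(6)
= 0 + 2 + 3 + 5 + 8 + 1 + 9
= 28

28


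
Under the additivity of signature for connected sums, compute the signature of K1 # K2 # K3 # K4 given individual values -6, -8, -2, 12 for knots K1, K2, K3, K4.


The signature is additive under connected sum.
signature(K1 # K2 # K3 # K4) = (-6) + (-8) + (-2) + (12)
= -4

-4


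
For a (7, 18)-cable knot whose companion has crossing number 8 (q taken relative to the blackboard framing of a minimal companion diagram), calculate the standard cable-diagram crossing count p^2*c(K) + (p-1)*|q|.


Step 1: Each of the c(K) crossings of the companion diagram becomes p*p = p^2 crossings among the p parallel strands, and each of the |q| twists s_1 s_2 ... s_(p-1) adds (p-1) crossings.
  Crossings = p^2 * c(K) + (p-1)*|q|
Step 2: = 7^2 * 8 + (7-1)*18
Step 3: = 49*8 + 6*18
Step 4: = 392 + 108 = 500

500


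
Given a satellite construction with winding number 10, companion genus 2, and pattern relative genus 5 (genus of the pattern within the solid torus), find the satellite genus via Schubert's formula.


Schubert: g(satellite) = g_rel(pattern) + |winding| * g(companion),
where g_rel(pattern) is the genus of the pattern relative to the solid torus.
= 5 + 10 * 2
= 5 + 20 = 25

25


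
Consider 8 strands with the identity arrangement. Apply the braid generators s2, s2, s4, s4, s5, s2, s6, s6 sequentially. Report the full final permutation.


Starting with identity [1, 2, 3, 4, 5, 6, 7, 8].
Apply generators in sequence:
  After s2: [1, 3, 2, 4, 5, 6, 7, 8]
  After s2: [1, 2, 3, 4, 5, 6, 7, 8]
  After s4: [1, 2, 3, 5, 4, 6, 7, 8]
  After s4: [1, 2, 3, 4, 5, 6, 7, 8]
  After s5: [1, 2, 3, 4, 6, 5, 7, 8]
  After s2: [1, 3, 2, 4, 6, 5, 7, 8]
  After s6: [1, 3, 2, 4, 6, 7, 5, 8]
  After s6: [1, 3, 2, 4, 6, 5, 7, 8]
Final permutation: [1, 3, 2, 4, 6, 5, 7, 8]

[1, 3, 2, 4, 6, 5, 7, 8]


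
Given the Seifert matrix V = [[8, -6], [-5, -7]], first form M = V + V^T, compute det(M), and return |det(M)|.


Step 1: Form V + V^T where V = [[8, -6], [-5, -7]]
  V^T = [[8, -5], [-6, -7]]
  V + V^T = [[16, -11], [-11, -14]]
Step 2: det(V + V^T) = 16*(-14) - (-11)*(-11)
  = -224 - 121 = -345
Step 3: Knot determinant = |det(V + V^T)| = |-345| = 345

345


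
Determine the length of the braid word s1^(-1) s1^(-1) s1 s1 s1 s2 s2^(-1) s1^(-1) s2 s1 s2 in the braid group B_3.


The word length counts the number of generators (including inverses).
Listing each generator: s1^(-1), s1^(-1), s1, s1, s1, s2, s2^(-1), s1^(-1), s2, s1, s2
There are 11 generators in this braid word.

11


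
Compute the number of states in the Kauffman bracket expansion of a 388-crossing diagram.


Each crossing contributes 2 choices (A-smoothing or B-smoothing).
Total states = 2^388 = 630432099142311667396464641602297820881275828327447146687172694467931548343955369782628260078158650252906047844909056

630432099142311667396464641602297820881275828327447146687172694467931548343955369782628260078158650252906047844909056


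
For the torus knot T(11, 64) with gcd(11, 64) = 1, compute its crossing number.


For a torus knot T(p, q) with gcd(p,q)=1,
the crossing number is min(p*(q-1), q*(p-1)).
p*(q-1) = 11*63 = 693
q*(p-1) = 64*10 = 640
min(693, 640) = 640

640


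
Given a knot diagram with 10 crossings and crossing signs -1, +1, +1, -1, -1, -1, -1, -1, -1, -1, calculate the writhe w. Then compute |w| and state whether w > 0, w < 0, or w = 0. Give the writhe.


Step 1: Count positive crossings (+1).
Positive crossings: 2
Step 2: Count negative crossings (-1).
Negative crossings: 8
Step 3: Writhe = (positive) - (negative)
w = 2 - 8 = -6
Step 4: |w| = 6, and w is negative

-6


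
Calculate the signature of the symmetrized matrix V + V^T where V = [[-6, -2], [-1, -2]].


Step 1: V + V^T = [[-12, -3], [-3, -4]]
Step 2: trace = -16, det = 39
Step 3: Discriminant = (-16)^2 - 4*39 = 100
Step 4: Eigenvalues: -3, -13
Step 5: Signature = (# positive eigenvalues) - (# negative eigenvalues) = -2

-2


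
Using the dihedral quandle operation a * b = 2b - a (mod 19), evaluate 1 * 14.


1 * 14 = 2*14 - 1 mod 19
= 28 - 1 mod 19
= 27 mod 19 = 8

8


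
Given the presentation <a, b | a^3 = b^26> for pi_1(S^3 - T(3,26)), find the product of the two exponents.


The relation is a^3 = b^26.
Product of exponents = 3 * 26
= 78

78


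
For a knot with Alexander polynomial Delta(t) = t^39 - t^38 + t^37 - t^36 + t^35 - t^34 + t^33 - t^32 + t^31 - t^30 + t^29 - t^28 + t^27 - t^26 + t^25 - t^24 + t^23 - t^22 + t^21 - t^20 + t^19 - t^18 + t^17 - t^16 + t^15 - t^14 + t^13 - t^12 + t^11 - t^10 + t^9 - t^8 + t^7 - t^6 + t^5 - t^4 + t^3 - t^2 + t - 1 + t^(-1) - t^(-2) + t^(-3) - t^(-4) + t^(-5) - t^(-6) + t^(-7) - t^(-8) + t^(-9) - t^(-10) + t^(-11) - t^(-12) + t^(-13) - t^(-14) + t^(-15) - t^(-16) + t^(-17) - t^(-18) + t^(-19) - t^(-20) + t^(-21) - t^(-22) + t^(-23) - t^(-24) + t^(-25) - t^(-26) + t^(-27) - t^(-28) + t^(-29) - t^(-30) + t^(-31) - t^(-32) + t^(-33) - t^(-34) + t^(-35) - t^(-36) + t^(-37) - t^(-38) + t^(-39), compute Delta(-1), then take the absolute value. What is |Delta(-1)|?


Step 1: The polynomial has 79 terms with alternating signs, exponents from 39 down to -39.
Step 2: Substitute t = -1. The i-th term has coefficient (-1)^i and exponent (m-i),
  so its value is (-1)^i * (-1)^(m-i) = (-1)^m = -1 for every i.
Step 3: All 79 terms equal -1, so Delta(-1) = 79 * (-1) = -79
Step 4: |Delta(-1)| = 79

79


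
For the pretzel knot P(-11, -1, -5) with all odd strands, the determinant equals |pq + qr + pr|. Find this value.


Step 1: Compute pq + qr + pr.
pq = (-11)*(-1) = 11
qr = (-1)*(-5) = 5
pr = (-11)*(-5) = 55
pq + qr + pr = 11 + 5 + 55 = 71
Step 2: Take absolute value.
det(P(-11,-1,-5)) = |71| = 71

71


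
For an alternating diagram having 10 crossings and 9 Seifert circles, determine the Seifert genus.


For alternating knots, g = (c - s + 1)/2.
= (10 - 9 + 1)/2
= 2/2 = 1

1


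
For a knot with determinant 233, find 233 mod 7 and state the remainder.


Step 1: A knot is p-colorable if and only if p divides its determinant.
Step 2: Compute 233 mod 7.
233 = 33 * 7 + 2
Step 3: 233 mod 7 = 2
Step 4: The knot is 7-colorable: no

2


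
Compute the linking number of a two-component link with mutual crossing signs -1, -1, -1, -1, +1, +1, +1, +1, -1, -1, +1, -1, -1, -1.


Step 1: Count positive crossings: 5
Step 2: Count negative crossings: 9
Step 3: Sum of signs = 5 - 9 = -4
Step 4: Linking number = sum/2 = -4/2 = -2

-2


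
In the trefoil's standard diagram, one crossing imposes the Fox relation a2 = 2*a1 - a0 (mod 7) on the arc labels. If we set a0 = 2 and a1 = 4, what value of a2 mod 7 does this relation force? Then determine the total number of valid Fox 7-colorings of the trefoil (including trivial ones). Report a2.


Step 1: Apply the given crossing relation 2*a1 - a0 - a2 = 0 (mod 7).
  a2 = 2*a1 - a0 mod 7
  a2 = 2*4 - 2 mod 7
  a2 = 8 - 2 mod 7
  a2 = 6 mod 7 = 6
Step 2: The trefoil has determinant 3.
  Number of Fox p-colorings (p prime) is p^2 if p = 3, else p.
  Since 7 does not divide 3, only trivial (constant) colorings exist.
  (So the trial a0 = 2, a1 = 4 with a0 != a1 does NOT extend to a valid coloring of the whole trefoil: the other two crossing relations require 3*(a1 - a0) = 0 (mod 7), which fails.)
  Total colorings = 7
Step 3: a2 = 6, total Fox 7-colorings = 7

6


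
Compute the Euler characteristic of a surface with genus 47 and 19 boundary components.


chi = 2 - 2g - b
= 2 - 2*47 - 19
= 2 - 94 - 19 = -111

-111


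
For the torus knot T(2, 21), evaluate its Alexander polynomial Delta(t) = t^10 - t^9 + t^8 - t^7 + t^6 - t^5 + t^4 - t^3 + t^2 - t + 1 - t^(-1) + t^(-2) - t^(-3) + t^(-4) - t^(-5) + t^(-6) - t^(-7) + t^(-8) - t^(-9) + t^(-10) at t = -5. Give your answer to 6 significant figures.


Substituting t = -5 into Delta(t) = t^10 - t^9 + t^8 - t^7 + t^6 - t^5 + t^4 - t^3 + t^2 - t + 1 - t^(-1) + t^(-2) - t^(-3) + t^(-4) - t^(-5) + t^(-6) - t^(-7) + t^(-8) - t^(-9) + t^(-10):
Term values: (9765625) + (1953125) + (390625) + (78125) + (15625) + (3125) + (625) + (125) + (25) + (5) + (1) + (0.2) + (0.04) + (0.008) + (0.0016) + (0.00032) + (6.4e-05) + (1.28e-05) + (2.56e-06) + (5.12e-07) + (1.024e-07)
Sum = 12207031.25
Rounded to 6 significant figures: 1.2207e+07

1.2207e+07


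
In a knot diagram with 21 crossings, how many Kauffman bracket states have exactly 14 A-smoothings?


We choose which 14 of 21 crossings get A-smoothings.
C(21, 14) = 21! / (14! * 7!)
= 116280

116280


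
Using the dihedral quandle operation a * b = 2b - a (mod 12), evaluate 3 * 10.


3 * 10 = 2*10 - 3 mod 12
= 20 - 3 mod 12
= 17 mod 12 = 5

5


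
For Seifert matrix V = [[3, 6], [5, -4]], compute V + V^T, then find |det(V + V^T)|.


Step 1: Form V + V^T where V = [[3, 6], [5, -4]]
  V^T = [[3, 5], [6, -4]]
  V + V^T = [[6, 11], [11, -8]]
Step 2: det(V + V^T) = 6*(-8) - 11*11
  = -48 - 121 = -169
Step 3: Knot determinant = |det(V + V^T)| = |-169| = 169

169


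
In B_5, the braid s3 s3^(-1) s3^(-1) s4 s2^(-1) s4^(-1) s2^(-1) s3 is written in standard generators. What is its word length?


The word length counts the number of generators (including inverses).
Listing each generator: s3, s3^(-1), s3^(-1), s4, s2^(-1), s4^(-1), s2^(-1), s3
There are 8 generators in this braid word.

8


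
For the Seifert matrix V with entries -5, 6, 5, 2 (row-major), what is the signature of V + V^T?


Step 1: V + V^T = [[-10, 11], [11, 4]]
Step 2: trace = -6, det = -161
Step 3: Discriminant = (-6)^2 - 4*(-161) = 680
Step 4: Eigenvalues: 10.0384, -16.0384
Step 5: Signature = (# positive eigenvalues) - (# negative eigenvalues) = 0

0


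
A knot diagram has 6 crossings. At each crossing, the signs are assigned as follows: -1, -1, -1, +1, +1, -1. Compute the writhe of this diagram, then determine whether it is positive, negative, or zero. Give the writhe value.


Step 1: Count positive crossings (+1).
Positive crossings: 2
Step 2: Count negative crossings (-1).
Negative crossings: 4
Step 3: Writhe = (positive) - (negative)
w = 2 - 4 = -2
Step 4: |w| = 2, and w is negative

-2


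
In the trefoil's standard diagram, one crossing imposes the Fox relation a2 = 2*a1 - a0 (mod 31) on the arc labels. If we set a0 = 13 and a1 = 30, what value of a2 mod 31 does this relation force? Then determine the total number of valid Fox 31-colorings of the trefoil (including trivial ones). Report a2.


Step 1: Apply the given crossing relation 2*a1 - a0 - a2 = 0 (mod 31).
  a2 = 2*a1 - a0 mod 31
  a2 = 2*30 - 13 mod 31
  a2 = 60 - 13 mod 31
  a2 = 47 mod 31 = 16
Step 2: The trefoil has determinant 3.
  Number of Fox p-colorings (p prime) is p^2 if p = 3, else p.
  Since 31 does not divide 3, only trivial (constant) colorings exist.
  (So the trial a0 = 13, a1 = 30 with a0 != a1 does NOT extend to a valid coloring of the whole trefoil: the other two crossing relations require 3*(a1 - a0) = 0 (mod 31), which fails.)
  Total colorings = 31
Step 3: a2 = 16, total Fox 31-colorings = 31

16


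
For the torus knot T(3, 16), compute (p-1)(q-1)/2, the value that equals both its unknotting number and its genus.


For a torus knot T(p,q), both the unknotting number and genus equal (p-1)(q-1)/2.
= (3-1)(16-1)/2
= 2*15/2
= 30/2 = 15

15


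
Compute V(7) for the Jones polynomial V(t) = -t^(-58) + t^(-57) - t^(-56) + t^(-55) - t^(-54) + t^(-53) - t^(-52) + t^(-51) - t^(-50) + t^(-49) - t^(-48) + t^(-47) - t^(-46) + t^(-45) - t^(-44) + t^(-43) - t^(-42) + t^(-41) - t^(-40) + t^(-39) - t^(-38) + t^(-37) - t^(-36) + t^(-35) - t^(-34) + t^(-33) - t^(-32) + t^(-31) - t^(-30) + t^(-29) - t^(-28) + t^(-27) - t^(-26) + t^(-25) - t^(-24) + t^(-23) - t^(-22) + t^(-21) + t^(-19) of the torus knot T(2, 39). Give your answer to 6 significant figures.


Substituting t = 7 into V(t) = -t^(-58) + t^(-57) - t^(-56) + t^(-55) - t^(-54) + t^(-53) - t^(-52) + t^(-51) - t^(-50) + t^(-49) - t^(-48) + t^(-47) - t^(-46) + t^(-45) - t^(-44) + t^(-43) - t^(-42) + t^(-41) - t^(-40) + t^(-39) - t^(-38) + t^(-37) - t^(-36) + t^(-35) - t^(-34) + t^(-33) - t^(-32) + t^(-31) - t^(-30) + t^(-29) - t^(-28) + t^(-27) - t^(-26) + t^(-25) - t^(-24) + t^(-23) - t^(-22) + t^(-21) + t^(-19):
  (-)t^(-58) = -9.64525e-50
  (+)t^(-57) = 6.75168e-49
  (-)t^(-56) = -4.72617e-48
  (+)t^(-55) = 3.30832e-47
  (-)t^(-54) = -2.31583e-46
  (+)t^(-53) = 1.62108e-45
  (-)t^(-52) = -1.13475e-44
  (+)t^(-51) = 7.94328e-44
  (-)t^(-50) = -5.5603e-43
  (+)t^(-49) = 3.89221e-42
  (-)t^(-48) = -2.72455e-41
  (+)t^(-47) = 1.90718e-40
  (-)t^(-46) = -1.33503e-39
  (+)t^(-45) = 9.34519e-39
  (-)t^(-44) = -6.54163e-38
  (+)t^(-43) = 4.57914e-37
  (-)t^(-42) = -3.2054e-36
  (+)t^(-41) = 2.24378e-35
  (-)t^(-40) = -1.57065e-34
  (+)t^(-39) = 1.09945e-33
  (-)t^(-38) = -7.69617e-33
  (+)t^(-37) = 5.38732e-32
  (-)t^(-36) = -3.77112e-31
  (+)t^(-35) = 2.63979e-30
  (-)t^(-34) = -1.84785e-29
  (+)t^(-33) = 1.29349e-28
  (-)t^(-32) = -9.05446e-28
  (+)t^(-31) = 6.33812e-27
  (-)t^(-30) = -4.43669e-26
  (+)t^(-29) = 3.10568e-25
  (-)t^(-28) = -2.17398e-24
  (+)t^(-27) = 1.52178e-23
  (-)t^(-26) = -1.06525e-22
  (+)t^(-25) = 7.45674e-22
  (-)t^(-24) = -5.21972e-21
  (+)t^(-23) = 3.6538e-20
  (-)t^(-22) = -2.55766e-19
  (+)t^(-21) = 1.79036e-18
  (+)t^(-19) = 8.77278e-17
Sum = (-9.64525e-50) + (6.75168e-49) + (-4.72617e-48) + (3.30832e-47) + (-2.31583e-46) + (1.62108e-45) + (-1.13475e-44) + (7.94328e-44) + (-5.5603e-43) + (3.89221e-42) + (-2.72455e-41) + (1.90718e-40) + (-1.33503e-39) + (9.34519e-39) + (-6.54163e-38) + (4.57914e-37) + (-3.2054e-36) + (2.24378e-35) + (-1.57065e-34) + (1.09945e-33) + (-7.69617e-33) + (5.38732e-32) + (-3.77112e-31) + (2.63979e-30) + (-1.84785e-29) + (1.29349e-28) + (-9.05446e-28) + (6.33812e-27) + (-4.43669e-26) + (3.10568e-25) + (-2.17398e-24) + (1.52178e-23) + (-1.06525e-22) + (7.45674e-22) + (-5.21972e-21) + (3.6538e-20) + (-2.55766e-19) + (1.79036e-18) + (8.77278e-17)
= 8.929436812e-17
Rounded to 6 significant figures: 8.92944e-17

8.92944e-17
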